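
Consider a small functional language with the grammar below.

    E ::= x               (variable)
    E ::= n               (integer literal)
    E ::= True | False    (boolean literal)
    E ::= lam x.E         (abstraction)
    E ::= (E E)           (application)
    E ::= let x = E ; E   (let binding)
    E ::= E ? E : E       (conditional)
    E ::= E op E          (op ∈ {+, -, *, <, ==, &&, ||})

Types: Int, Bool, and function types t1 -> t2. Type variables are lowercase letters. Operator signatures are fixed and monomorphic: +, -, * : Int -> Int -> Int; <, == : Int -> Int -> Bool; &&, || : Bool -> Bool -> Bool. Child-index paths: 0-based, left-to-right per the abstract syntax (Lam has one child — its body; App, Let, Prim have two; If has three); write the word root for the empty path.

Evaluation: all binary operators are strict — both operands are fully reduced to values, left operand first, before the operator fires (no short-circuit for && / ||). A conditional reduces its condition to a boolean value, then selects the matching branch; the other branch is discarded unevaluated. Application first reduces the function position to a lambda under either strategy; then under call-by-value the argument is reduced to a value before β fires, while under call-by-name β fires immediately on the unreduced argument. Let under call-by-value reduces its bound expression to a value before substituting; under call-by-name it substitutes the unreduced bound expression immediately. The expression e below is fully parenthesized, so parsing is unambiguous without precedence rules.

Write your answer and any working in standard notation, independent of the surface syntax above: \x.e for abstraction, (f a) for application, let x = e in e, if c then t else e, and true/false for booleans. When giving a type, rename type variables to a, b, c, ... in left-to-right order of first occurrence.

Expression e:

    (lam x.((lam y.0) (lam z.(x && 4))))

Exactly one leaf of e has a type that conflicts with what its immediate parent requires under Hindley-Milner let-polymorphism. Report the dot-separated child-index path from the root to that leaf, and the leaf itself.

Derivation:
\y._ : b -> Int
x : a
  unify a ~ Bool
  unify Int ~ Bool
  FAIL: mismatch Int ~ Bool

Answer: 0.1.0.1 : 4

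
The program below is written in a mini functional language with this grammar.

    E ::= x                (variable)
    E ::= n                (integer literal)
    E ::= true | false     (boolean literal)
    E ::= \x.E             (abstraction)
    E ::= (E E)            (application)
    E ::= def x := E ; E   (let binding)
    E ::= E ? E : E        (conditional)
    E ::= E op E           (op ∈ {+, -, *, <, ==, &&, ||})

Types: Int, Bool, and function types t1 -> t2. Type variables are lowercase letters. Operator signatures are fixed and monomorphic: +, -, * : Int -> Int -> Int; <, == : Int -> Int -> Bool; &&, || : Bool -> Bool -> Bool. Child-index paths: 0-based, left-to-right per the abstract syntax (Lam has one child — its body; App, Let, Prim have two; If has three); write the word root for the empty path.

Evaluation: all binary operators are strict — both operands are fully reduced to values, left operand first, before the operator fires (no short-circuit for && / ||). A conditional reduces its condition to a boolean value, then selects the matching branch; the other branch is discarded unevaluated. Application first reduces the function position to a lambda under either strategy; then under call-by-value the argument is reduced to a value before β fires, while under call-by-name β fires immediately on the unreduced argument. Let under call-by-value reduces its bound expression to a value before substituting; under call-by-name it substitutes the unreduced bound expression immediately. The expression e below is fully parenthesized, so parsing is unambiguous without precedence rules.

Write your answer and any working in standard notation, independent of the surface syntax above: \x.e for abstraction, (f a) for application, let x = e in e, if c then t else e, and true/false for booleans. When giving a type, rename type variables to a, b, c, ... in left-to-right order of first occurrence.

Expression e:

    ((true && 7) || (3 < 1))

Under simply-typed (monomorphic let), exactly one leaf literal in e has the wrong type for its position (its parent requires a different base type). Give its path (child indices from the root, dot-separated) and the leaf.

Answer: 0.1 : 7

Trace:
  unify Bool ~ Bool
  unify Int ~ Bool
  FAIL: mismatch Int ~ Bool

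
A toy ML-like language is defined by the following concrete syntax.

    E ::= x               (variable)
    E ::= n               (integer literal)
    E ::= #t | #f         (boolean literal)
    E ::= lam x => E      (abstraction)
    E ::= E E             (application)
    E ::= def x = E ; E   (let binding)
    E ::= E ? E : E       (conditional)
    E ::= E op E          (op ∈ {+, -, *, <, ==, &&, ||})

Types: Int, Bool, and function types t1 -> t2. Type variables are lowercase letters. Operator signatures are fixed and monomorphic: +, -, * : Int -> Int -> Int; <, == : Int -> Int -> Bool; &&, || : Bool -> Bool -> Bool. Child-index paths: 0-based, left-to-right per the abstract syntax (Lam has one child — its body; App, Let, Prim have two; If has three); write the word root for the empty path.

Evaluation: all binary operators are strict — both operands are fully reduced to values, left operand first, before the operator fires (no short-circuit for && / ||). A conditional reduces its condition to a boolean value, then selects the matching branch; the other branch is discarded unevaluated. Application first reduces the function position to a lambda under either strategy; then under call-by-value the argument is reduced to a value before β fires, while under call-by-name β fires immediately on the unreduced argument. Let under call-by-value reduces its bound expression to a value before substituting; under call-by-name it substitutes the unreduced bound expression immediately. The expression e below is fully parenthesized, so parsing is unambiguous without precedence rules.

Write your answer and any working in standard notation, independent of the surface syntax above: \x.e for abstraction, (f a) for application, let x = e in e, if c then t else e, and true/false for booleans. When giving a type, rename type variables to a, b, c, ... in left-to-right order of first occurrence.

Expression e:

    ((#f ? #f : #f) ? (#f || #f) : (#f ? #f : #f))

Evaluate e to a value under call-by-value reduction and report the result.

Working:
step 0: (if (if false then false else false) then (false || false) else (if false then false else false))
step 1: [if@0] (if false then (false || false) else (if false then false else false))
step 2: [if@root] (if false then false else false)
step 3: [if@root] false

Answer: false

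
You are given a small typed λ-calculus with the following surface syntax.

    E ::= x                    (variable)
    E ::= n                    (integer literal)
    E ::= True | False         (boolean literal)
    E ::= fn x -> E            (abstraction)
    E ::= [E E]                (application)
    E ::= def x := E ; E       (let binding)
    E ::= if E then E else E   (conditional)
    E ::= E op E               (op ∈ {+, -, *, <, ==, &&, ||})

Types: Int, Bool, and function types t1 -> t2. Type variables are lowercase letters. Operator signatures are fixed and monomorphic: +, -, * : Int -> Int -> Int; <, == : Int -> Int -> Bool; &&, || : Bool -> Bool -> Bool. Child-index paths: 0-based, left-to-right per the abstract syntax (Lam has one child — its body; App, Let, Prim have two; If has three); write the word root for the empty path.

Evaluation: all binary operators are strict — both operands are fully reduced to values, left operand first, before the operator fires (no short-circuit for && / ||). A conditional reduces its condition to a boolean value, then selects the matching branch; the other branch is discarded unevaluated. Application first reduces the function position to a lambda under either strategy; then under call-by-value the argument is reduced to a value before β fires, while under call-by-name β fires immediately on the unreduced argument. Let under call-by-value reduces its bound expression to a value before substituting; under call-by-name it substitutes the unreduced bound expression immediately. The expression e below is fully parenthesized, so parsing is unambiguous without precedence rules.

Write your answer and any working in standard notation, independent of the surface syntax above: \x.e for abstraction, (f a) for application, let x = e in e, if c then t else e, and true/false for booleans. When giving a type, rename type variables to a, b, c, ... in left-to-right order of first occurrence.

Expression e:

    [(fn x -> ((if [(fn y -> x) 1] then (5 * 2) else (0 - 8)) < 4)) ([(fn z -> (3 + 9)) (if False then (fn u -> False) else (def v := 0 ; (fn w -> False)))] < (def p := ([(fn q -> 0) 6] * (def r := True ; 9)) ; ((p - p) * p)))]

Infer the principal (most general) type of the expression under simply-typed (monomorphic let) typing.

Derivation:
x : a
\y._ : b -> a
  unify b -> a ~ Int -> c
  unify b ~ Int
  unify a ~ c
_ _ : c
  unify c ~ Bool
  unify Int ~ Int
  unify Int ~ Int
  unify Int ~ Int
  unify Int ~ Int
  unify Int ~ Int
  unify Int ~ Int
  unify Int ~ Int
\x._ : Bool -> Bool
  unify Int ~ Int
  unify Int ~ Int
\z._ : d -> Int
  unify Bool ~ Bool
\u._ : e -> Bool
let v : Int
\w._ : f -> Bool
  unify e -> Bool ~ f -> Bool
  unify e ~ f
  unify Bool ~ Bool
  unify d -> Int ~ (f -> Bool) -> g
  unify d ~ f -> Bool
  unify Int ~ g
_ _ : Int
  unify Int ~ Int
\q._ : h -> Int
  unify h -> Int ~ Int -> i
  unify h ~ Int
  unify Int ~ i
_ _ : Int
  unify Int ~ Int
let r : Bool
  unify Int ~ Int
let p : Int
p : Int
  unify Int ~ Int
p : Int
  unify Int ~ Int
  unify Int ~ Int
p : Int
  unify Int ~ Int
  unify Int ~ Int
  unify Bool -> Bool ~ Bool -> j
  unify Bool ~ Bool
  unify Bool ~ j
_ _ : Bool

Answer: Bool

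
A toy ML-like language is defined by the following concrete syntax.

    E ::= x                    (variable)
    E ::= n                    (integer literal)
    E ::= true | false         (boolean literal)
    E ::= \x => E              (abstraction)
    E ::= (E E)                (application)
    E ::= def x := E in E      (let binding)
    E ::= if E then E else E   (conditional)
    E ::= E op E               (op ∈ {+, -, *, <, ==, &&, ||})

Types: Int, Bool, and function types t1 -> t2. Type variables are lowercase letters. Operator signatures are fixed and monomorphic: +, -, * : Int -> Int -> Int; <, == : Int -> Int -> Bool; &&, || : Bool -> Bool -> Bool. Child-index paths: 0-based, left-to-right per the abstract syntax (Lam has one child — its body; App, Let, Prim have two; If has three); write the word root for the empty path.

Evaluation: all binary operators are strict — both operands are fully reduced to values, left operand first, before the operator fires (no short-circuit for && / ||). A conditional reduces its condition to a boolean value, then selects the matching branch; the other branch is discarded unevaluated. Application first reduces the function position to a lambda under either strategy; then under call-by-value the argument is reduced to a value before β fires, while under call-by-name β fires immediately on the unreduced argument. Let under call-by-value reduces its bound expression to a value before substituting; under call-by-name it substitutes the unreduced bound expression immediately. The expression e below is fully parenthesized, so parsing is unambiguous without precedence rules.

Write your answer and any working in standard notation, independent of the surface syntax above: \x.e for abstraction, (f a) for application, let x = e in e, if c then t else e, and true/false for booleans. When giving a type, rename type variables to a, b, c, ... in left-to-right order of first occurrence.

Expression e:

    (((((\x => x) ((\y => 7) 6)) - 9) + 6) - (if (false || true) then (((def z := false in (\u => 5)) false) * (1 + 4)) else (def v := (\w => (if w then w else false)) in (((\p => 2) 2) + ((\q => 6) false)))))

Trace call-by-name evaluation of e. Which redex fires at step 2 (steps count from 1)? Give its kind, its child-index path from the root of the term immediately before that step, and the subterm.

Answer: beta at 0.0.0 : ((\y.7) 6)

Derivation:
step 0: (((((\x.x) ((\y.7) 6)) - 9) + 6) - (if (false || true) then (((let z = false in (\u.5)) false) * (1 + 4)) else (let v = (\w.(if w then w else false)) in (((\p.2) 2) + ((\q.6) false)))))
step 1: [beta@0.0.0] (((((\y.7) 6) - 9) + 6) - (if (false || true) then (((let z = false in (\u.5)) false) * (1 + 4)) else (let v = (\w.(if w then w else false)) in (((\p.2) 2) + ((\q.6) false)))))
step 2: [beta@0.0.0] (((7 - 9) + 6) - (if (false || true) then (((let z = false in (\u.5)) false) * (1 + 4)) else (let v = (\w.(if w then w else false)) in (((\p.2) 2) + ((\q.6) false)))))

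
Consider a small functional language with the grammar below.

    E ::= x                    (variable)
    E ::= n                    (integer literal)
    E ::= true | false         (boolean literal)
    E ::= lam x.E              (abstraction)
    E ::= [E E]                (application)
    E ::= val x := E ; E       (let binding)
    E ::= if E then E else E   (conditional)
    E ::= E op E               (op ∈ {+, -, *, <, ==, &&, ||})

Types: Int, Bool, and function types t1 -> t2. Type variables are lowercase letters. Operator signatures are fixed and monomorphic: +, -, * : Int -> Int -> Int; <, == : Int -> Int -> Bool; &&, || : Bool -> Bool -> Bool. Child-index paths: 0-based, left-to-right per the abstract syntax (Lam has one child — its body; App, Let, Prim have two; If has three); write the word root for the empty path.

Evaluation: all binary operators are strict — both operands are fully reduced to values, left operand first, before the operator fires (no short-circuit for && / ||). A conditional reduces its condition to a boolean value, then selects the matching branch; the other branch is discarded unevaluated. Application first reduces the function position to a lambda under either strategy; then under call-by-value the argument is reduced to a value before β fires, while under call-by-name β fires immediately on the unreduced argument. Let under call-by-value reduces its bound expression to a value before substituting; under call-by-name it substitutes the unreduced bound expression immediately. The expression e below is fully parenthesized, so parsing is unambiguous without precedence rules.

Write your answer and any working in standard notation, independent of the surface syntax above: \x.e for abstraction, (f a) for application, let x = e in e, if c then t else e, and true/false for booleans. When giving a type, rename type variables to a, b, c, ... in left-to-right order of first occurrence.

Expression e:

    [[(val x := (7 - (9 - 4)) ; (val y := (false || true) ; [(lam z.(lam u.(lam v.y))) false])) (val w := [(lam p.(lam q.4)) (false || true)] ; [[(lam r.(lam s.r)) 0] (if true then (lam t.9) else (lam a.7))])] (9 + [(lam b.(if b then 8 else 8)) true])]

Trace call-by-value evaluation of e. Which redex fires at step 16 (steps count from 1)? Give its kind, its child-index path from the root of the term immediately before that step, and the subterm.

Answer: delta at 1 : (9 + 8)

Derivation:
step 0: (((let x = (7 - (9 - 4)) in (let y = (false || true) in ((\z.(\u.(\v.y))) false))) (let w = ((\p.(\q.4)) (false || true)) in (((\r.(\s.r)) 0) (if true then (\t.9) else (\a.7))))) (9 + ((\b.(if b then 8 else 8)) true)))
step 1: [delta@0.0.0.1] (((let x = (7 - 5) in (let y = (false || true) in ((\z.(\u.(\v.y))) false))) (let w = ((\p.(\q.4)) (false || true)) in (((\r.(\s.r)) 0) (if true then (\t.9) else (\a.7))))) (9 + ((\b.(if b then 8 else 8)) true)))
step 2: [delta@0.0.0] (((let x = 2 in (let y = (false || true) in ((\z.(\u.(\v.y))) false))) (let w = ((\p.(\q.4)) (false || true)) in (((\r.(\s.r)) 0) (if true then (\t.9) else (\a.7))))) (9 + ((\b.(if b then 8 else 8)) true)))
step 3: [let@0.0] (((let y = (false || true) in ((\z.(\u.(\v.y))) false)) (let w = ((\p.(\q.4)) (false || true)) in (((\r.(\s.r)) 0) (if true then (\t.9) else (\a.7))))) (9 + ((\b.(if b then 8 else 8)) true)))
step 4: [delta@0.0.0] (((let y = true in ((\z.(\u.(\v.y))) false)) (let w = ((\p.(\q.4)) (false || true)) in (((\r.(\s.r)) 0) (if true then (\t.9) else (\a.7))))) (9 + ((\b.(if b then 8 else 8)) true)))
step 5: [let@0.0] ((((\z.(\u.(\v.true))) false) (let w = ((\p.(\q.4)) (false || true)) in (((\r.(\s.r)) 0) (if true then (\t.9) else (\a.7))))) (9 + ((\b.(if b then 8 else 8)) true)))
step 6: [beta@0.0] (((\u.(\v.true)) (let w = ((\p.(\q.4)) (false || true)) in (((\r.(\s.r)) 0) (if true then (\t.9) else (\a.7))))) (9 + ((\b.(if b then 8 else 8)) true)))
step 7: [delta@0.1.0.1] (((\u.(\v.true)) (let w = ((\p.(\q.4)) true) in (((\r.(\s.r)) 0) (if true then (\t.9) else (\a.7))))) (9 + ((\b.(if b then 8 else 8)) true)))
step 8: [beta@0.1.0] (((\u.(\v.true)) (let w = (\q.4) in (((\r.(\s.r)) 0) (if true then (\t.9) else (\a.7))))) (9 + ((\b.(if b then 8 else 8)) true)))
step 9: [let@0.1] (((\u.(\v.true)) (((\r.(\s.r)) 0) (if true then (\t.9) else (\a.7)))) (9 + ((\b.(if b then 8 else 8)) true)))
step 10: [beta@0.1.0] (((\u.(\v.true)) ((\s.0) (if true then (\t.9) else (\a.7)))) (9 + ((\b.(if b then 8 else 8)) true)))
step 11: [if@0.1.1] (((\u.(\v.true)) ((\s.0) (\t.9))) (9 + ((\b.(if b then 8 else 8)) true)))
step 12: [beta@0.1] (((\u.(\v.true)) 0) (9 + ((\b.(if b then 8 else 8)) true)))
step 13: [beta@0] ((\v.true) (9 + ((\b.(if b then 8 else 8)) true)))
step 14: [beta@1.1] ((\v.true) (9 + (if true then 8 else 8)))
step 15: [if@1.1] ((\v.true) (9 + 8))
step 16: [delta@1] ((\v.true) 17)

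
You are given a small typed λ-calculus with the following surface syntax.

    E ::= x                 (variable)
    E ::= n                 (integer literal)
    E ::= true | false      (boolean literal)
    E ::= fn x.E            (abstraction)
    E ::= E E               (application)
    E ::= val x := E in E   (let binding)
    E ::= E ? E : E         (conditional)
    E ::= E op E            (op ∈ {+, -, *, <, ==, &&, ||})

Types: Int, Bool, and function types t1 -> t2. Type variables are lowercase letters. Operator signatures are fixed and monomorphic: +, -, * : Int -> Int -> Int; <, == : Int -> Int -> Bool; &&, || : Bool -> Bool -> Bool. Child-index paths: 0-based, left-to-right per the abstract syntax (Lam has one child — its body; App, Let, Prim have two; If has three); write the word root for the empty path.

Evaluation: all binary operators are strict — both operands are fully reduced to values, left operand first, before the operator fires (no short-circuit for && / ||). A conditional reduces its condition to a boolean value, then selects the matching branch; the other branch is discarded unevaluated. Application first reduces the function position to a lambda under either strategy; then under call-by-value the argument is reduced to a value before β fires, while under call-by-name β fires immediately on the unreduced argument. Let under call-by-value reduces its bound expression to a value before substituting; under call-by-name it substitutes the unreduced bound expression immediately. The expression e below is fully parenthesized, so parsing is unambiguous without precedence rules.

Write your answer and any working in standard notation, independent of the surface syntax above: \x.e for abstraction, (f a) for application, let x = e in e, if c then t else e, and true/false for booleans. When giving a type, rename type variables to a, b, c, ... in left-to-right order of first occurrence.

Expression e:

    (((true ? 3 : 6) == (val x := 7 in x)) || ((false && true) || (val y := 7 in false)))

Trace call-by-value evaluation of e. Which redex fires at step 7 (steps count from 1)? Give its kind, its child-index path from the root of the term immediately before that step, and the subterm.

Derivation:
step 0: (((if true then 3 else 6) == (let x = 7 in x)) || ((false && true) || (let y = 7 in false)))
step 1: [if@0.0] ((3 == (let x = 7 in x)) || ((false && true) || (let y = 7 in false)))
step 2: [let@0.1] ((3 == 7) || ((false && true) || (let y = 7 in false)))
step 3: [delta@0] (false || ((false && true) || (let y = 7 in false)))
step 4: [delta@1.0] (false || (false || (let y = 7 in false)))
step 5: [let@1.1] (false || (false || false))
step 6: [delta@1] (false || false)
step 7: [delta@root] false

Answer: delta at root : (false || false)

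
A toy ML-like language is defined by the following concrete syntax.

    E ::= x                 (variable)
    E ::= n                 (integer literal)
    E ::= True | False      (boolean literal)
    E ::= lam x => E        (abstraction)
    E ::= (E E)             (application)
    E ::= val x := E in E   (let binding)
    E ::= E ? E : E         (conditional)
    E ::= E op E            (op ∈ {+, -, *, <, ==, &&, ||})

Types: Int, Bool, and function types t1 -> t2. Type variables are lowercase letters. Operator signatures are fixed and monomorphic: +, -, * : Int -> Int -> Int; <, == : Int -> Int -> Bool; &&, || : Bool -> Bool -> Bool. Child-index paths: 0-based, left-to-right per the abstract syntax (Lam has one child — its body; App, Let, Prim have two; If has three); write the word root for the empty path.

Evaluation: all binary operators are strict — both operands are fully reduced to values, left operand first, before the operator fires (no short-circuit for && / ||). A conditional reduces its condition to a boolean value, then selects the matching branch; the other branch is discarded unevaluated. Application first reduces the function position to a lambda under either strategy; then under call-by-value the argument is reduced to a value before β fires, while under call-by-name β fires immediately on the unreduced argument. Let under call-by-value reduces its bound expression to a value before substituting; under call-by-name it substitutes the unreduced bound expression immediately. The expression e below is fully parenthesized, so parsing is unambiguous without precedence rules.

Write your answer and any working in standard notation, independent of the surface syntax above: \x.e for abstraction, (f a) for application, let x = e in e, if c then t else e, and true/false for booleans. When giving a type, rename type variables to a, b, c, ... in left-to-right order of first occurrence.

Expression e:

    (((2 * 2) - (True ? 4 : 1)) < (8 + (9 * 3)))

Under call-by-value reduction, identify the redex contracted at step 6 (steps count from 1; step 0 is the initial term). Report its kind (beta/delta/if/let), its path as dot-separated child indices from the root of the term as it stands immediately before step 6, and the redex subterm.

Answer: delta at root : (0 < 35)

Trace:
step 0: (((2 * 2) - (if true then 4 else 1)) < (8 + (9 * 3)))
step 1: [delta@0.0] ((4 - (if true then 4 else 1)) < (8 + (9 * 3)))
step 2: [if@0.1] ((4 - 4) < (8 + (9 * 3)))
step 3: [delta@0] (0 < (8 + (9 * 3)))
step 4: [delta@1.1] (0 < (8 + 27))
step 5: [delta@1] (0 < 35)
step 6: [delta@root] true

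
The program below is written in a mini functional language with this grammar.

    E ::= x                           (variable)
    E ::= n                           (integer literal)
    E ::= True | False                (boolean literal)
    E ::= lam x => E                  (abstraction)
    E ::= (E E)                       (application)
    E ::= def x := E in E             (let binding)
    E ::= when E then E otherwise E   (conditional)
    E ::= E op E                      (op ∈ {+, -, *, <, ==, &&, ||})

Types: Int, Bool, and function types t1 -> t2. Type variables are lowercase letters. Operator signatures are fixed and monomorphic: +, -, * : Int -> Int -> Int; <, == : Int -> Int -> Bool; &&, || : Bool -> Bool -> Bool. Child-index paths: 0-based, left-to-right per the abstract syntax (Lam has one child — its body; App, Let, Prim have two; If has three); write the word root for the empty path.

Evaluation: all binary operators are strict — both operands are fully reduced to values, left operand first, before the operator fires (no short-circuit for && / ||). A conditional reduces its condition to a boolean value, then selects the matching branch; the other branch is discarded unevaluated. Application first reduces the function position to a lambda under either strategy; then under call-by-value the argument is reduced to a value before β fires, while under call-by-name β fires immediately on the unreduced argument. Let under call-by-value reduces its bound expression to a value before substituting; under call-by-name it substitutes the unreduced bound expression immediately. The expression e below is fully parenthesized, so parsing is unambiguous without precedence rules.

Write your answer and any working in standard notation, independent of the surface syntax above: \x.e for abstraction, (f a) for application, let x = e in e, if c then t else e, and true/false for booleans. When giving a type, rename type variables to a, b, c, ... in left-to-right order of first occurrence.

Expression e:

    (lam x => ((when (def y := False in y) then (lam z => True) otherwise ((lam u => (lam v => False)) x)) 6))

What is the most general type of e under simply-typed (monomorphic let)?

Answer: a -> Bool

Trace:
let y : Bool
y : Bool
  unify Bool ~ Bool
\z._ : b -> Bool
\v._ : d -> Bool
\u._ : c -> d -> Bool
x : a
  unify c -> d -> Bool ~ a -> e
  unify c ~ a
  unify d -> Bool ~ e
_ _ : d -> Bool
  unify b -> Bool ~ d -> Bool
  unify b ~ d
  unify Bool ~ Bool
  unify d -> Bool ~ Int -> f
  unify d ~ Int
  unify Bool ~ f
_ _ : Bool
\x._ : a -> Bool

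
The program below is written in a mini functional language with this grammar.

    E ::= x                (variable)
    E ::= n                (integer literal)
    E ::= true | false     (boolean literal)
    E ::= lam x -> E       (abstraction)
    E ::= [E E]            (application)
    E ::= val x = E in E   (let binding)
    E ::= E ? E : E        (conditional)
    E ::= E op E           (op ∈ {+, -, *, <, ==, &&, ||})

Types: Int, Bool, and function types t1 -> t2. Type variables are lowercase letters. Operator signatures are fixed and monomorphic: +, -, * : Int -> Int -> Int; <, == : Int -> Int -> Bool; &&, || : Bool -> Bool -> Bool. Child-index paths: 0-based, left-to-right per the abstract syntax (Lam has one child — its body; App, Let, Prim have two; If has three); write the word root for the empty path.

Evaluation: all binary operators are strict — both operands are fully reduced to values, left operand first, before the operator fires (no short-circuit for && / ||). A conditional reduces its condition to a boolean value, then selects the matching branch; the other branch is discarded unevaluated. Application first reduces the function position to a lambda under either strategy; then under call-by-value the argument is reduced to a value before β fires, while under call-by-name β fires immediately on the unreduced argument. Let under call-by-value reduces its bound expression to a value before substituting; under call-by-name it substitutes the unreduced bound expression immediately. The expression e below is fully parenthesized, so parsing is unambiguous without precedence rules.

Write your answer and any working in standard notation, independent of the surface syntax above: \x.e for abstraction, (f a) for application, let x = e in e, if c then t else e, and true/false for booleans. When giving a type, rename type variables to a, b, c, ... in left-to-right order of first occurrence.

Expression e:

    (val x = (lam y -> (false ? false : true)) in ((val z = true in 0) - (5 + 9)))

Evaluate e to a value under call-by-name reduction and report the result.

Derivation:
step 0: (let x = (\y.(if false then false else true)) in ((let z = true in 0) - (5 + 9)))
step 1: [let@root] ((let z = true in 0) - (5 + 9))
step 2: [let@0] (0 - (5 + 9))
step 3: [delta@1] (0 - 14)
step 4: [delta@root] -14

Answer: -14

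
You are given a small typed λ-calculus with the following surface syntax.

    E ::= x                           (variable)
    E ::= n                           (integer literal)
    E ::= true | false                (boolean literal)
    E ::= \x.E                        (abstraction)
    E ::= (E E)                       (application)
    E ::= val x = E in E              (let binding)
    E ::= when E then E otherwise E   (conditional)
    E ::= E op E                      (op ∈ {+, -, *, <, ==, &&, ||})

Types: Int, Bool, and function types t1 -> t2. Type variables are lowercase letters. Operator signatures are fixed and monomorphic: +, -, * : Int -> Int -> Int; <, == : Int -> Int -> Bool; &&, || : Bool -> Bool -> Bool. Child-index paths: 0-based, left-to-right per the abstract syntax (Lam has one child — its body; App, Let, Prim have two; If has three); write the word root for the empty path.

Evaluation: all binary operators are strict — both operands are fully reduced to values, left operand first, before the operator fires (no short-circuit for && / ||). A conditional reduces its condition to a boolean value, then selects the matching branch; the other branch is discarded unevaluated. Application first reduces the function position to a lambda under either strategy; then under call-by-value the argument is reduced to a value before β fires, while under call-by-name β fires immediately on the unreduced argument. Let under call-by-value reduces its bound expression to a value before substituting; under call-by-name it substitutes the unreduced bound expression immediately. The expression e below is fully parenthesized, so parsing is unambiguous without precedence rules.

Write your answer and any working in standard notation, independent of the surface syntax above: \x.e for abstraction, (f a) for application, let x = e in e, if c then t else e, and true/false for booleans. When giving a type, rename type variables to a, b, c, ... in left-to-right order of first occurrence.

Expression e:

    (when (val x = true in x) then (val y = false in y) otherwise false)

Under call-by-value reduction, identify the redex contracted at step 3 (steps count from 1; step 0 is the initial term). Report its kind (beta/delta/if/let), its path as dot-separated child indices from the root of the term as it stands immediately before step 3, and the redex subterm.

Answer: let at root : (let y = false in y)

Working:
step 0: (if (let x = true in x) then (let y = false in y) else false)
step 1: [let@0] (if true then (let y = false in y) else false)
step 2: [if@root] (let y = false in y)
step 3: [let@root] false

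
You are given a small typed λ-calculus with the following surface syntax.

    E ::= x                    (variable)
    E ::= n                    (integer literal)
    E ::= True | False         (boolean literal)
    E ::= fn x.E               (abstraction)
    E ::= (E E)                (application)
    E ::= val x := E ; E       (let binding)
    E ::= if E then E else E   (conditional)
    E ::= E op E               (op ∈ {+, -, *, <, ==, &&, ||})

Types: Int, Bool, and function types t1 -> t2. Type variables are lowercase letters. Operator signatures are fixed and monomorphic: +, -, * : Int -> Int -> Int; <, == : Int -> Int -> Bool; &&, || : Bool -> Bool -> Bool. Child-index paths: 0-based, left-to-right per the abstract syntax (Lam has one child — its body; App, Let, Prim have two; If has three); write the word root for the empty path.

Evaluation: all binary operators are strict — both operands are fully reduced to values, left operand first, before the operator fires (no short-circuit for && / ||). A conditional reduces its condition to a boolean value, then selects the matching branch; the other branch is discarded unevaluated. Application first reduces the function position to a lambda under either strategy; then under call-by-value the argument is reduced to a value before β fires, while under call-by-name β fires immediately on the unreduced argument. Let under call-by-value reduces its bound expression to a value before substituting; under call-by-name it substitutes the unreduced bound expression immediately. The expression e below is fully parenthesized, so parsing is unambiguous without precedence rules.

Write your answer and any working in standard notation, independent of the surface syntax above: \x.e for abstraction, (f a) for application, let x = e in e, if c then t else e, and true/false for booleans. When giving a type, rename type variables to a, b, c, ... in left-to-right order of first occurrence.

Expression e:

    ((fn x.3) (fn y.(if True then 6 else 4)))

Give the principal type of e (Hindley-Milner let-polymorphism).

Trace:
\x._ : a -> Int
  unify Bool ~ Bool
  unify Int ~ Int
\y._ : b -> Int
  unify a -> Int ~ (b -> Int) -> c
  unify a ~ b -> Int
  unify Int ~ c
_ _ : Int

Answer: Int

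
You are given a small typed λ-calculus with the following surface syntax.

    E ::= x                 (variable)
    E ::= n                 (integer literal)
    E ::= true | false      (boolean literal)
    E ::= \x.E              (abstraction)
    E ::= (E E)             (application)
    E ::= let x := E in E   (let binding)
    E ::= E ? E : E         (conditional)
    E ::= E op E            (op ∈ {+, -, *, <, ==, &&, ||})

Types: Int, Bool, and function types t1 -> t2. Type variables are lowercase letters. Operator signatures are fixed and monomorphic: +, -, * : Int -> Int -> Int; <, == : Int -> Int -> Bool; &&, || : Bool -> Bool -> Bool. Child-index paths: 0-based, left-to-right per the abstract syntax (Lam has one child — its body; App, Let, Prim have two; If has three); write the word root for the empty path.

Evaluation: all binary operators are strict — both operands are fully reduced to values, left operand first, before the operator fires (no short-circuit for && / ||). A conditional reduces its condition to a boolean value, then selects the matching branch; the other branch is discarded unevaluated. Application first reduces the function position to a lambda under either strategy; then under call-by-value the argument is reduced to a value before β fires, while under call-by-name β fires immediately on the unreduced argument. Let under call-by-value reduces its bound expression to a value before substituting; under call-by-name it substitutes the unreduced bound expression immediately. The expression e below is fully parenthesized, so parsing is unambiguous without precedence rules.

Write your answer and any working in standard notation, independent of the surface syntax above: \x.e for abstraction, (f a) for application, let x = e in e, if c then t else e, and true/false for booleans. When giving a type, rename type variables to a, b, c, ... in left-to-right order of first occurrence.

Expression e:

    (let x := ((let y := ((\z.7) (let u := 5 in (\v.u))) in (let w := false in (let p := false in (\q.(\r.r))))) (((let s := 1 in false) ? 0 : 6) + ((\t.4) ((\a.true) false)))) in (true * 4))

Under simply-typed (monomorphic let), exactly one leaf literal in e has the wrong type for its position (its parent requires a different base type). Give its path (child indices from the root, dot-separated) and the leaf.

Trace:
\z._ : a -> Int
let u : Int
u : Int
\v._ : b -> Int
  unify a -> Int ~ (b -> Int) -> c
  unify a ~ b -> Int
  unify Int ~ c
_ _ : Int
let y : Int
let w : Bool
let p : Bool
r : e
\r._ : e -> e
\q._ : d -> e -> e
let s : Int
  unify Bool ~ Bool
  unify Int ~ Int
  unify Int ~ Int
\t._ : f -> Int
\a._ : g -> Bool
  unify g -> Bool ~ Bool -> h
  unify g ~ Bool
  unify Bool ~ h
_ _ : Bool
  unify f -> Int ~ Bool -> i
  unify f ~ Bool
  unify Int ~ i
_ _ : Int
  unify Int ~ Int
  unify d -> e -> e ~ Int -> j
  unify d ~ Int
  unify e -> e ~ j
_ _ : e -> e
let x : e -> e
  unify Bool ~ Int
  FAIL: mismatch Bool ~ Int

Answer: 1.0 : true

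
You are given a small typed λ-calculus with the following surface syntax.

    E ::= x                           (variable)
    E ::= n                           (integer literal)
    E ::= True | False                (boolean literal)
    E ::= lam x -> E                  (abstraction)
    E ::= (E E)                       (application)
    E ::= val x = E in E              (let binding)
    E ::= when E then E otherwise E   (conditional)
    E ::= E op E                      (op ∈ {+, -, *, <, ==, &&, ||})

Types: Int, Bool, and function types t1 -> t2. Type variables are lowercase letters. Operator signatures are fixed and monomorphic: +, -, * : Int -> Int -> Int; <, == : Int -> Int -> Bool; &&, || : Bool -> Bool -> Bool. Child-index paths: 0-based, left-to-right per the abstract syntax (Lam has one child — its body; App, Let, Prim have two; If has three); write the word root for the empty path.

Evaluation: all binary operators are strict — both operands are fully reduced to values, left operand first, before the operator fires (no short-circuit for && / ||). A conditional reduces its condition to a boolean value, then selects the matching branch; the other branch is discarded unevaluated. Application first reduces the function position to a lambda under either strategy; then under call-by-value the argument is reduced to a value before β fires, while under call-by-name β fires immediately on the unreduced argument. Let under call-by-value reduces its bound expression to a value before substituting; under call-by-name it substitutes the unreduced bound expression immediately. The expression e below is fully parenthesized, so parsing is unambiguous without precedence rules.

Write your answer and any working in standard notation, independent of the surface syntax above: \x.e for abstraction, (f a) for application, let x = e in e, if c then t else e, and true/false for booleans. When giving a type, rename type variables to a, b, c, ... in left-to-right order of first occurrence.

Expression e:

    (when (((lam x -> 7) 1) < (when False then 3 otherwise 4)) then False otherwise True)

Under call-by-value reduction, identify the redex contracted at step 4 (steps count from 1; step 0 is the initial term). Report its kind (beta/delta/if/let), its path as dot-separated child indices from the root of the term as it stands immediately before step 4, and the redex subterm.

Trace:
step 0: (if (((\x.7) 1) < (if false then 3 else 4)) then false else true)
step 1: [beta@0.0] (if (7 < (if false then 3 else 4)) then false else true)
step 2: [if@0.1] (if (7 < 4) then false else true)
step 3: [delta@0] (if false then false else true)
step 4: [if@root] true

Answer: if at root : (if false then false else true)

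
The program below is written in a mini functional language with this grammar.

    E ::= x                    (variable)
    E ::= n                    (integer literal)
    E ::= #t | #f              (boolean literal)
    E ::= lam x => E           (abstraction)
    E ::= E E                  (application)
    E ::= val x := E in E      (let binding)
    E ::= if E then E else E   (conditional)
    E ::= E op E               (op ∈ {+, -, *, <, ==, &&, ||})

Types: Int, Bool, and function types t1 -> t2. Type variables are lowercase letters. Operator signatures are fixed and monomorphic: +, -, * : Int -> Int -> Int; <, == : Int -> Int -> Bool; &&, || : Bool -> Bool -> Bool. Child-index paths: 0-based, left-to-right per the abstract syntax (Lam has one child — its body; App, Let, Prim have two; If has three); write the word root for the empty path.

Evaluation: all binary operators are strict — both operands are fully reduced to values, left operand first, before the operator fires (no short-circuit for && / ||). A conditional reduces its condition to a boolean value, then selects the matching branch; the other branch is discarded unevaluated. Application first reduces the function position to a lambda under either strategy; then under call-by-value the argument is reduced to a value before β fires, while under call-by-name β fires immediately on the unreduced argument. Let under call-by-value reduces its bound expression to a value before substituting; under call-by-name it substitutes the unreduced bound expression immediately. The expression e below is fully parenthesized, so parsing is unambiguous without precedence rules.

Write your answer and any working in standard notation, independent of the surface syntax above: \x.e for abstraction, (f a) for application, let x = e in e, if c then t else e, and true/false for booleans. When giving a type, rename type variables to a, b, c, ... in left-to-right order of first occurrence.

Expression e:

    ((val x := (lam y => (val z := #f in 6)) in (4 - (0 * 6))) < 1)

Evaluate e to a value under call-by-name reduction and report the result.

Answer: false

Trace:
step 0: ((let x = (\y.(let z = false in 6)) in (4 - (0 * 6))) < 1)
step 1: [let@0] ((4 - (0 * 6)) < 1)
step 2: [delta@0.1] ((4 - 0) < 1)
step 3: [delta@0] (4 < 1)
step 4: [delta@root] false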